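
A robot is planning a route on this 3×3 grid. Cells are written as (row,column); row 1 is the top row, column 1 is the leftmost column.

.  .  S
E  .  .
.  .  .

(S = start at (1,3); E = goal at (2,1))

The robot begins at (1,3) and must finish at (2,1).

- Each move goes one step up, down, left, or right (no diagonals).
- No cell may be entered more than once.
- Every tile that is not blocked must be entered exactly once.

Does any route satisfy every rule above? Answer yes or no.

Colour the cells like a checkerboard: each orthogonal step flips colour, so a Hamiltonian route alternates colours. Here there are 5 cells of one colour and 4 of the other, with start on the opposite colour to the goal — the counts and endpoints can't be arranged into an alternating sequence of length 9, so no Hamiltonian route exists.

no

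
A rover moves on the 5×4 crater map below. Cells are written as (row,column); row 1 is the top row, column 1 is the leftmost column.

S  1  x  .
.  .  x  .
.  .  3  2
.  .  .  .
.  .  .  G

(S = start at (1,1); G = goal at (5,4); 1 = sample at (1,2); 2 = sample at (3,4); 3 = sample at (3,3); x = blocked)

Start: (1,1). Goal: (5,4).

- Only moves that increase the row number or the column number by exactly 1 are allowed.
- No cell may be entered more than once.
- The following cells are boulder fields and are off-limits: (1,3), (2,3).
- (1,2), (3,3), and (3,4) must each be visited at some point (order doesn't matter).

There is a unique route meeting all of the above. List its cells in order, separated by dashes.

Moves only go right or down, so the column and row indices never decrease.
Route from (1,1): right to (1,2), 2× down (reaching (3,2)), 2× right (reaching (3,4)), 2× down (reaching (5,4)) — 7 moves in all.
Check: all required cells visited.

(1,1) - (1,2) - (2,2) - (3,2) - (3,3) - (3,4) - (4,4) - (5,4)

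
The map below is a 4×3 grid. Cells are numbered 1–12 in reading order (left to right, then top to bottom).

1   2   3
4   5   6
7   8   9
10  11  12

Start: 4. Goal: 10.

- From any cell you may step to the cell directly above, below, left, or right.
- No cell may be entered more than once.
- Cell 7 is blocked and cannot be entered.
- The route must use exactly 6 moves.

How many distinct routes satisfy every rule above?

Need simple routes of exactly 6 moves from 4 to 10 (Manhattan distance 2, so 2 moves are spent on a detour and 2 undoing it).
Enumerating: 4 1 2 5 8 11 10 | 4 5 8 9 12 11 10 | 4 5 6 9 12 11 10 | 4 5 6 9 8 11 10.
That gives 4 routes.

4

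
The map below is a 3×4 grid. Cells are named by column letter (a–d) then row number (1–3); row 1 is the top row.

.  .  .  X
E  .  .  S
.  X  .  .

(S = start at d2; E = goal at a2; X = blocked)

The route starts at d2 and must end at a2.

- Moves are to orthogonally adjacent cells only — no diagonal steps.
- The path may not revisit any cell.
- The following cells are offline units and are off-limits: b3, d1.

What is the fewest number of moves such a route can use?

3

The Manhattan distance from d2 to a2 is |2−2| + |4−1| = 3, so at least 3 moves are needed.
A route of 3 moves achieves this: d2 → c2 → b2 → a2.
Since 3 matches the lower bound, it is optimal.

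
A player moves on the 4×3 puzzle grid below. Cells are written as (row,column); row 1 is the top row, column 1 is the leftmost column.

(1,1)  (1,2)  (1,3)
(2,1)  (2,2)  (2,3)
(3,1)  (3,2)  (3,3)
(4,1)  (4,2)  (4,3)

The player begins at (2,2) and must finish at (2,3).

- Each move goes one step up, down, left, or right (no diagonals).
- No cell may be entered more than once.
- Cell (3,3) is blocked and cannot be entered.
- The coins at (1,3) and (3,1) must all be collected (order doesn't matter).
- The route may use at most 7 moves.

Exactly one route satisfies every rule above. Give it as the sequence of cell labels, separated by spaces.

The 7-move cap with required stops at (1,3), (3,1) leaves no slack for detours.
Route from (2,2): down to (3,2), left to (3,1), 2× up (reaching (1,1)), 2× right (reaching (1,3)), down to (2,3) — 7 moves in all.
Check: all required cells visited; 7 ≤ 7 moves.

(2,2) (3,2) (3,1) (2,1) (1,1) (1,2) (1,3) (2,3)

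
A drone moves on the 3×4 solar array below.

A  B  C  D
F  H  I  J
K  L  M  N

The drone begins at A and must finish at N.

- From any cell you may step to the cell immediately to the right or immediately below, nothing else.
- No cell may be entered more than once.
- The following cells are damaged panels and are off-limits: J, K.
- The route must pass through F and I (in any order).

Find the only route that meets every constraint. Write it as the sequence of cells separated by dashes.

A - F - H - I - M - N

Moves only go right or down, so the column and row indices never decrease.
Route from A: down 1 to F, right 2 to I, down 1 to M, right 1 to N — 5 moves in all.
Check: all required cells visited.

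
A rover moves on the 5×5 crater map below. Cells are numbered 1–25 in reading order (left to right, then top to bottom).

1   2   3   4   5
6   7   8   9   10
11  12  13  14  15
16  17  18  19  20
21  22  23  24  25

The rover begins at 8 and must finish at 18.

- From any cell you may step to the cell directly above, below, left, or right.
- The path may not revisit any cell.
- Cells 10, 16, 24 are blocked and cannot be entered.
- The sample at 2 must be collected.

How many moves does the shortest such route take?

Any route passes through 2 somewhere between 8 and 18. Summing Manhattan distances along the two legs (8 → 2 → 18) gives a lower bound of 2 + 4 = 6 moves.
A route of 6 moves achieves this: 8 → 3 → 2 → 7 → 12 → 17 → 18.
Since 6 matches the lower bound, it is optimal.

6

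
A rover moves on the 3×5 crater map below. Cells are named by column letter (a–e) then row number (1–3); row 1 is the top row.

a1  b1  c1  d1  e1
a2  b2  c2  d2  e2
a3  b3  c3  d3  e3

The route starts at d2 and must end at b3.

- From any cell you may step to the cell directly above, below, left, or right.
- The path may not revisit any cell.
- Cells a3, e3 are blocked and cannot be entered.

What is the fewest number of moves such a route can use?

3

The Manhattan distance from d2 to b3 is |2−3| + |4−2| = 3, so at least 3 moves are needed.
A route of 3 moves achieves this: d2 → d3 → c3 → b3.
Since 3 matches the lower bound, it is optimal.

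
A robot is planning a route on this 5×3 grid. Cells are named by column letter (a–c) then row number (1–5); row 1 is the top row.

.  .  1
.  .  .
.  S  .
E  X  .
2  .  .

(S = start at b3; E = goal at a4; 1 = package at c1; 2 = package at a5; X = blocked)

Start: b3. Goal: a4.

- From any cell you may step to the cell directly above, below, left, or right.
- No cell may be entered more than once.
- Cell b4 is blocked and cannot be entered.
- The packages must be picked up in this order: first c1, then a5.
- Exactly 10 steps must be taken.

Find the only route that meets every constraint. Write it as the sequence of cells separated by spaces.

b3 b2 b1 c1 c2 c3 c4 c5 b5 a5 a4

The waypoints must appear in the order c1, a5, with no cell reused.
Route from b3: up 2 to b1, right 1 to c1, down 4 to c5, left 2 to a5, up 1 to a4 — 10 moves in all.
Check: order respected (1 at step 3, 2 at step 9); 10 moves as required.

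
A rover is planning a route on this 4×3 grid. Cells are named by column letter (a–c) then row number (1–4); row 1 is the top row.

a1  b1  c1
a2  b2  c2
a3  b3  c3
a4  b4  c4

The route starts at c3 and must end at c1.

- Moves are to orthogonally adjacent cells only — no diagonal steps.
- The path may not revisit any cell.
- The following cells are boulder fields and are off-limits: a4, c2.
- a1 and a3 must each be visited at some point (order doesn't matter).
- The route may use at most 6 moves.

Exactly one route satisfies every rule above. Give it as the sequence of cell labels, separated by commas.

The 6-move cap with required stops at a1, a3 leaves no slack for detours.
Route from c3: 2× left (reaching a3), 2× up (reaching a1), 2× right (reaching c1) — 6 moves in all.
Check: all required cells visited; 6 ≤ 6 moves.

c3, b3, a3, a2, a1, b1, c1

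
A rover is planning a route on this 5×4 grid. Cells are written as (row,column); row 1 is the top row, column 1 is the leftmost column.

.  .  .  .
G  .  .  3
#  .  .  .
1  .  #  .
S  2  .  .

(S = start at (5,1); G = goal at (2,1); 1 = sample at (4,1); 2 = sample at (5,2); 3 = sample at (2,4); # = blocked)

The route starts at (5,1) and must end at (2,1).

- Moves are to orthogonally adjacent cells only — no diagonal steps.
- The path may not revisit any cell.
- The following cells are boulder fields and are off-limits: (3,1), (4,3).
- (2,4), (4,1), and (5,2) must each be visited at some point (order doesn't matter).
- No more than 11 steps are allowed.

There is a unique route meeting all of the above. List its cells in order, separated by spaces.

The budget equals the shortest possible length, so every move has to be on a shortest route through the required cells.
Route from (5,1): up 1 to (4,1), right 1 to (4,2), down 1 to (5,2), right 2 to (5,4), up 3 to (2,4), left 3 to (2,1) — 11 moves in all.
Check: all required cells visited; 11 ≤ 11 moves.

(5,1) (4,1) (4,2) (5,2) (5,3) (5,4) (4,4) (3,4) (2,4) (2,3) (2,2) (2,1)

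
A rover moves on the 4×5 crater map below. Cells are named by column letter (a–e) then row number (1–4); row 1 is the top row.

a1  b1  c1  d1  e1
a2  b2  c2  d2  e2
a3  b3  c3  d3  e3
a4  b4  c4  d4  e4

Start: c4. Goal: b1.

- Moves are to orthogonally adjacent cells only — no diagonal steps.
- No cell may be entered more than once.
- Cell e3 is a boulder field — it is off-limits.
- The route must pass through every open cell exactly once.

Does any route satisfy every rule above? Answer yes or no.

Cell e4 has only one open neighbour but is neither the start nor the goal, so a Hamiltonian route would have to both enter and leave it through the same neighbour — impossible without revisiting.

no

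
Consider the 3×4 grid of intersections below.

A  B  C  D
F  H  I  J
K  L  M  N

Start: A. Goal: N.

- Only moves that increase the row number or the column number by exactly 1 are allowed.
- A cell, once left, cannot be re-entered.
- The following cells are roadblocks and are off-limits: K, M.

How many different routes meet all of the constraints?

A right/down-only route from A to N makes exactly 2 down-moves and 3 right-moves in some order.
With no other constraints that would be C(5,2) = 10 routes.
Subtract routes through each blocked cell (inclusion–exclusion for overlaps): − through K: 1 − through M: 6 + through K&M: 1 → 4.
That gives 4 routes.

4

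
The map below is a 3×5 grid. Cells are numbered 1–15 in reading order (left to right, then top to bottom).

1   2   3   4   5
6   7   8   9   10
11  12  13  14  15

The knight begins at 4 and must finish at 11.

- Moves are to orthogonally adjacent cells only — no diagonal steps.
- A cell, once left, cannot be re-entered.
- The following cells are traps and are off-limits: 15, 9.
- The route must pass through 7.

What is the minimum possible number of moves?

5

Any route passes through 7 somewhere between 4 and 11. Summing Manhattan distances along the two legs (4 → 7 → 11) gives a lower bound of 3 + 2 = 5 moves.
A route of 5 moves achieves this: 4 → 3 → 8 → 7 → 12 → 11.
Since 5 matches the lower bound, it is optimal.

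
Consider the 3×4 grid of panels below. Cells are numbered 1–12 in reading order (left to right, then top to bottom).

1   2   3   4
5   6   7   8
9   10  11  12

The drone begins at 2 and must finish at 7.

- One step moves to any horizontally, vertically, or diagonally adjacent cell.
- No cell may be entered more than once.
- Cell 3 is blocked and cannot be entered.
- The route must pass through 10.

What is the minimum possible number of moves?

Any route passes through 10 somewhere between 2 and 7. Summing Chebyshev distances along the two legs (2 → 10 → 7) gives a lower bound of 2 + 1 = 3 moves.
A route of 3 moves achieves this: 2 → 5 → 10 → 7.
Since 3 matches the lower bound, it is optimal.

3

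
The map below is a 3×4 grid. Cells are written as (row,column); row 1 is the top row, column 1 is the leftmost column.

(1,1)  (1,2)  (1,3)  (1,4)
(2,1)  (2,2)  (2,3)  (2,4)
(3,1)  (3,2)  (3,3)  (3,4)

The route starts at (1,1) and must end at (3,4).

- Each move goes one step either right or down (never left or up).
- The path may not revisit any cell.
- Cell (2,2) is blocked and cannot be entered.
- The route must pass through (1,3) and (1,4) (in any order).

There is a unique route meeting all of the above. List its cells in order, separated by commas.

(1,1), (1,2), (1,3), (1,4), (2,4), (3,4)

Moves only go right or down, so the column and row indices never decrease.
Route from (1,1): right 3 to (1,4), down 2 to (3,4) — 5 moves in all.
Check: all required cells visited.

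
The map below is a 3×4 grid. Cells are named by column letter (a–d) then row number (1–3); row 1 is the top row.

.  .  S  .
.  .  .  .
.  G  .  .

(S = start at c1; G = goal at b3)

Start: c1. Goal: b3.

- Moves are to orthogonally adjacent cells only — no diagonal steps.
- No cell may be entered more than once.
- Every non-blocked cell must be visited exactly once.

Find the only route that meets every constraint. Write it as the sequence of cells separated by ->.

Need to visit all 12 open cells exactly once, starting at c1 and ending at b3.
Cell a1 has only two open neighbours (a2 and b1), so the path must pass straight through it: one of those is the cell it's entered from and the other is where it exits.
Route from c1: right 1 to d1, down 2 to d3, left 1 to c3, up 1 to c2, left 1 to b2, up 1 to b1, left 1 to a1, down 2 to a3, right 1 to b3 — 11 moves in all.
Check: all 12 open cells covered.

c1 -> d1 -> d2 -> d3 -> c3 -> c2 -> b2 -> b1 -> a1 -> a2 -> a3 -> b3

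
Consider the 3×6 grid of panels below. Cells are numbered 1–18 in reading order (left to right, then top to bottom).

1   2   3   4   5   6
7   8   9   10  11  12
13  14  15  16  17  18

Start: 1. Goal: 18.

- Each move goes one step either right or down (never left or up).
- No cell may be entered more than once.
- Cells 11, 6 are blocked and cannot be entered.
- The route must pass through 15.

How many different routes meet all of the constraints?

6

A right/down-only route from 1 to 18 makes exactly 2 down-moves and 5 right-moves in some order.
With no other constraints that would be C(7,2) = 21 routes.
Split at 15 and multiply the segment counts (each segment already excludes blocked cells): 1→15: 6; 15→18: 1; product = 6.
That gives 6 routes.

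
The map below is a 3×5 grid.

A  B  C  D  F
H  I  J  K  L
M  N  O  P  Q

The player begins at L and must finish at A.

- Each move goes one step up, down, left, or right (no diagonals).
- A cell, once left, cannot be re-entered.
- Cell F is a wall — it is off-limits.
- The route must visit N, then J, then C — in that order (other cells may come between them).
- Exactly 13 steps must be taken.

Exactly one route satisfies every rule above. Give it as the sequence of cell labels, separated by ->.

L -> Q -> P -> O -> N -> M -> H -> I -> J -> K -> D -> C -> B -> A

The waypoints must appear in the order N, J, C, with no cell reused.
Route from L: down 1 to Q, left 4 to M, up 1 to H, right 3 to K, up 1 to D, left 3 to A — 13 moves in all.
Check: order respected (N at step 4, J at step 8, C at step 11); 13 moves as required.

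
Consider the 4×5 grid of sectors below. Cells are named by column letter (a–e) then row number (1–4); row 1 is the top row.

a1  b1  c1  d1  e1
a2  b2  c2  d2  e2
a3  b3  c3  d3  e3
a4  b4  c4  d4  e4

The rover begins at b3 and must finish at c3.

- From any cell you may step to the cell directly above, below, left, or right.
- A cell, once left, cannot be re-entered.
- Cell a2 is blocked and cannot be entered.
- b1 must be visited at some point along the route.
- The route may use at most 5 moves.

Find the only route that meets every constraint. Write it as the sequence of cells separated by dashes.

Any route must reach b1 and still end at c3 within 5 moves, so the order of the required stops is forced.
Route from b3: 2× up (reaching b1), right to c1, 2× down (reaching c3) — 5 moves in all.
Check: all required cells visited; 5 ≤ 5 moves.

b3 - b2 - b1 - c1 - c2 - c3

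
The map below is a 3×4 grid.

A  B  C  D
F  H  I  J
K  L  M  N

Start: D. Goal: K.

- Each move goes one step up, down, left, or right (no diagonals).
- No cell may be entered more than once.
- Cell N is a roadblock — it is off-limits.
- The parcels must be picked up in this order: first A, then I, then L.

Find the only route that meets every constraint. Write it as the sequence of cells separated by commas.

The waypoints must appear in the order A, I, L, with no cell reused.
Route from D: 3× left (reaching A), down to F, 2× right (reaching I), down to M, 2× left (reaching K) — 9 moves in all.
Check: order respected (A at step 3, I at step 6, L at step 8).

D, C, B, A, F, H, I, M, L, K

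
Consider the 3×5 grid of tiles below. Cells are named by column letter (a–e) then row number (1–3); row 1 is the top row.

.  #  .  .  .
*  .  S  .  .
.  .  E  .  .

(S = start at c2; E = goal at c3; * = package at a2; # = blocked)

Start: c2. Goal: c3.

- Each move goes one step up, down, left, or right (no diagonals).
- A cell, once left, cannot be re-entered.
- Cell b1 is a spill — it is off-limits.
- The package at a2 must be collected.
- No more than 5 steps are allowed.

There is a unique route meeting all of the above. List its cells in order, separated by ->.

The 5-move cap with required stops at a2 leaves no slack for detours.
Route from c2: left 2 to a2, down 1 to a3, right 2 to c3 — 5 moves in all.
Check: all required cells visited; 5 ≤ 5 moves.

c2 -> b2 -> a2 -> a3 -> b3 -> c3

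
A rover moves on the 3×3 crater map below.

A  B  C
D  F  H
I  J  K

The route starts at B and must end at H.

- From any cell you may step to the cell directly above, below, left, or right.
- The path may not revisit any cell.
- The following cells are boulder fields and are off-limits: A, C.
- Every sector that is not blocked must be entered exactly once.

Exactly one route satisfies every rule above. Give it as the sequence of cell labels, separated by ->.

Need to visit all 7 open cells exactly once, starting at B and ending at H.
Cell D has only two open neighbours (I and F), so the path must pass straight through it: one of those is the cell it's entered from and the other is where it exits.
Route from B: down to F, left to D, down to I, 2× right (reaching K), up to H — 6 moves in all.
Check: all 7 open cells covered.

B -> F -> D -> I -> J -> K -> H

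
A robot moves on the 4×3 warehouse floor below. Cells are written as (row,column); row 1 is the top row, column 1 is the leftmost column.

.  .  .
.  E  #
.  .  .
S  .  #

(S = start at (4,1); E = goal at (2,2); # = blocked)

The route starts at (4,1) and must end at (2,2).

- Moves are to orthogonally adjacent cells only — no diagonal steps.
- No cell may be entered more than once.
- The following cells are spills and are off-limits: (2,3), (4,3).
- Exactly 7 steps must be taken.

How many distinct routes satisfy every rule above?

1

Need simple routes of exactly 7 moves from (4,1) to (2,2) (Manhattan distance 3, so 2 moves are spent on a detour and 2 undoing it).
Enumerating: (4,1) (4,2) (3,2) (3,1) (2,1) (1,1) (1,2) (2,2).
That gives 1 route.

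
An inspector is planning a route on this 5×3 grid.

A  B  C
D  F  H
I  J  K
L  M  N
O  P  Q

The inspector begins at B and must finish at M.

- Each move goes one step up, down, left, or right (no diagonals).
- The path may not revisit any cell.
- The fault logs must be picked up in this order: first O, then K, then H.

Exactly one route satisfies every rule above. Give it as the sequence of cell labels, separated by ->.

The waypoints must appear in the order O, K, H, with no cell reused.
Route from B: left to A, 4× down (reaching O), 2× right (reaching Q), 3× up (reaching H), left to F, 2× down (reaching M) — 13 moves in all.
Check: order respected (O at step 5, K at step 9, H at step 10).

B -> A -> D -> I -> L -> O -> P -> Q -> N -> K -> H -> F -> J -> M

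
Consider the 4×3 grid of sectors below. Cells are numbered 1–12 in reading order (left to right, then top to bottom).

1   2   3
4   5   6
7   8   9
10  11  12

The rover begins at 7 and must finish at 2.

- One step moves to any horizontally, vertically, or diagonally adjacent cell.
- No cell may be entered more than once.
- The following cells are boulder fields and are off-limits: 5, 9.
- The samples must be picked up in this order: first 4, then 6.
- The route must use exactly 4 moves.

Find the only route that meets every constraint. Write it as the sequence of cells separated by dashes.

7 - 4 - 8 - 6 - 2

The waypoints must appear in the order 4, 6, with no cell reused.
Route from 7: up 1 to 4, down-right 1 to 8, up-right 1 to 6, up-left 1 to 2 — 4 moves in all.
Check: order respected (4 at step 1, 6 at step 3); 4 moves as required.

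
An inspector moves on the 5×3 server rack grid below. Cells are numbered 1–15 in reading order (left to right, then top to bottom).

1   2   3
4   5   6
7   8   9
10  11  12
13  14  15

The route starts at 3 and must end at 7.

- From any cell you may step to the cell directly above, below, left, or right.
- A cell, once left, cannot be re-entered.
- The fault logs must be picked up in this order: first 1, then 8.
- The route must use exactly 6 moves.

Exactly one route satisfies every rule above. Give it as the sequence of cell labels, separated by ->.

The waypoints must appear in the order 1, 8, with no cell reused.
Route from 3: 2× left (reaching 1), down to 4, right to 5, down to 8, left to 7 — 6 moves in all.
Check: order respected (1 at step 2, 8 at step 5); 6 moves as required.

3 -> 2 -> 1 -> 4 -> 5 -> 8 -> 7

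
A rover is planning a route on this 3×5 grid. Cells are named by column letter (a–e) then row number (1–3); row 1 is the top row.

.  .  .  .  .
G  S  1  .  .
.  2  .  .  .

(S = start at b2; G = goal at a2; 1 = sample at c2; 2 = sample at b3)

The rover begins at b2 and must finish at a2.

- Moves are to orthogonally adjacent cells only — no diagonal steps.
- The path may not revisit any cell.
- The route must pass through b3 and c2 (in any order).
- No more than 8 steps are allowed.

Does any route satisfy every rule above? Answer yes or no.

yes

One route that works: b2 → c2 → c3 → b3 → a3 → a2.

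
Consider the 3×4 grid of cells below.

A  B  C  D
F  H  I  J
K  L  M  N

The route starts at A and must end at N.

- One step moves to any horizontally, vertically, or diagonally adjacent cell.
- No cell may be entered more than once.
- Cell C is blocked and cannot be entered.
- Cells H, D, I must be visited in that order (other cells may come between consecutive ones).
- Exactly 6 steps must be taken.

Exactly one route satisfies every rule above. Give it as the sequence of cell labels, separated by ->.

A -> H -> M -> J -> D -> I -> N

The waypoints must appear in the order H, D, I, with no cell reused.
Route from A: down-right 2 to M, up-right 1 to J, up 1 to D, down-left 1 to I, down-right 1 to N — 6 moves in all.
Check: order respected (H at step 1, D at step 4, I at step 5); 6 moves as required.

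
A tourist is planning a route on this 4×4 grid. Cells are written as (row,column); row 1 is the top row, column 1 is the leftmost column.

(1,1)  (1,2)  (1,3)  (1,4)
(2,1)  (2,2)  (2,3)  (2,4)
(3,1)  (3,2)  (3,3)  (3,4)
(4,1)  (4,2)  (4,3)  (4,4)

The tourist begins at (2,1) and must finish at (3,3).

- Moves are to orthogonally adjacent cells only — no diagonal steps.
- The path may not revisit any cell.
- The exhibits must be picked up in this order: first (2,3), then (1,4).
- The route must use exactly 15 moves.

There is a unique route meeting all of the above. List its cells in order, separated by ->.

The waypoints must appear in the order (2,3), (1,4), with no cell reused.
Route from (2,1): up to (1,1), right to (1,2), down to (2,2), right to (2,3), up to (1,3), right to (1,4), 3× down (reaching (4,4)), 3× left (reaching (4,1)), up to (3,1), 2× right (reaching (3,3)) — 15 moves in all.
Check: order respected ((2,3) at step 4, (1,4) at step 6); 15 moves as required.

(2,1) -> (1,1) -> (1,2) -> (2,2) -> (2,3) -> (1,3) -> (1,4) -> (2,4) -> (3,4) -> (4,4) -> (4,3) -> (4,2) -> (4,1) -> (3,1) -> (3,2) -> (3,3)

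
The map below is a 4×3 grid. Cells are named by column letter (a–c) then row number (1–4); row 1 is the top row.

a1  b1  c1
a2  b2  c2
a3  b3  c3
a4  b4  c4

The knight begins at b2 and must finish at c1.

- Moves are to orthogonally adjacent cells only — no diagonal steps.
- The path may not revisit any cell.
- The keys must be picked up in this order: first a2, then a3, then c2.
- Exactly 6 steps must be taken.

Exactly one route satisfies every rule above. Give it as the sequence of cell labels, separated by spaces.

The waypoints must appear in the order a2, a3, c2, with no cell reused.
Route from b2: left 1 to a2, down 1 to a3, right 2 to c3, up 2 to c1 — 6 moves in all.
Check: order respected (a2 at step 1, a3 at step 2, c2 at step 5); 6 moves as required.

b2 a2 a3 b3 c3 c2 c1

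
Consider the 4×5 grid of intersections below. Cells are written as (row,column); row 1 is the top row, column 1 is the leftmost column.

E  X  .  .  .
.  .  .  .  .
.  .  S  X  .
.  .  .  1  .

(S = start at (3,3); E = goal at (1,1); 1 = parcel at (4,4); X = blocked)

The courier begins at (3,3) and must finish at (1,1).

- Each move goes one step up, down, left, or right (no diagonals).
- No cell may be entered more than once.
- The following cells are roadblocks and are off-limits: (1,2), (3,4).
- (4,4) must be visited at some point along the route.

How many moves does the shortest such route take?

10

Any route passes through (4,4) somewhere between (3,3) and (1,1). Summing Manhattan distances along the two legs ((3,3) → (4,4) → (1,1)) gives a lower bound of 2 + 6 = 8 moves.
The shortest route satisfying every rule uses 10 moves: (3,3) → (4,3) → (4,4) → (4,5) → (3,5) → (2,5) → (2,4) → (2,3) → (2,2) → (2,1) → (1,1).
The bound of 8 isn't tight here; checking systematically, no route of length 8 through 9 satisfies every constraint, so 10 is the minimum.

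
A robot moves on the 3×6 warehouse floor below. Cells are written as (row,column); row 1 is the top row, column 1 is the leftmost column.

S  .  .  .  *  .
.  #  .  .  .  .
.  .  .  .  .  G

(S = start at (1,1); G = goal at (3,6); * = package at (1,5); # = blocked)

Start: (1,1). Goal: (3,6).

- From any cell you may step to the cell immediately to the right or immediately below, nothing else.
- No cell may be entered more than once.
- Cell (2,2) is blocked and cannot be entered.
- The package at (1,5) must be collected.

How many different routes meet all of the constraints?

3

A right/down-only route from (1,1) to (3,6) makes exactly 2 down-moves and 5 right-moves in some order.
With no other constraints that would be C(7,2) = 21 routes.
Split at (1,5) and multiply the segment counts (each segment already excludes blocked cells): (1,1)→(1,5): 1; (1,5)→(3,6): 3; product = 3.
That gives 3 routes.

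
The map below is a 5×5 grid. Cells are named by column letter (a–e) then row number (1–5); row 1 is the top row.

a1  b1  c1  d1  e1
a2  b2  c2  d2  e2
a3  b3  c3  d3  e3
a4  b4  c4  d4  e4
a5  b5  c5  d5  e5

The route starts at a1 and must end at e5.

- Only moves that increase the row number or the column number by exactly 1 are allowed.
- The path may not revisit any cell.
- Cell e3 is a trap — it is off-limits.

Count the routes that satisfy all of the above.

A right/down-only route from a1 to e5 makes exactly 4 down-moves and 4 right-moves in some order.
With no other constraints that would be C(8,4) = 70 routes.
Subtract routes through each blocked cell (inclusion–exclusion for overlaps): − through e3: 15 → 55.
That gives 55 routes.

55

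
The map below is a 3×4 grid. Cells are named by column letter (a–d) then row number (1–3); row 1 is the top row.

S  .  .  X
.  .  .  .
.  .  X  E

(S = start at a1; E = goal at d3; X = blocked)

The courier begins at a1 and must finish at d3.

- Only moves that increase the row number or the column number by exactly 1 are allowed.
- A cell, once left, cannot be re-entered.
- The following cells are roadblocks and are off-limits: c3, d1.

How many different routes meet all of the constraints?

3

A right/down-only route from a1 to d3 makes exactly 2 down-moves and 3 right-moves in some order.
With no other constraints that would be C(5,2) = 10 routes.
Subtract routes through each blocked cell (inclusion–exclusion for overlaps): − through d1: 1 − through c3: 6 → 3.
That gives 3 routes.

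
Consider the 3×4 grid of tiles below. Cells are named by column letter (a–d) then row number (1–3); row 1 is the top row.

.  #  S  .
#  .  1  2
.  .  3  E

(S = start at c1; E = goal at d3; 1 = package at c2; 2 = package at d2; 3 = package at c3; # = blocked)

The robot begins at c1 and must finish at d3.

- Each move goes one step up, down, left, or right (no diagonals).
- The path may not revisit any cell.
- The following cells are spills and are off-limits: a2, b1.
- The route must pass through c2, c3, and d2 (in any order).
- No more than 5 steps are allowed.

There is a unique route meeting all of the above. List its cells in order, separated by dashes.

c1 - d1 - d2 - c2 - c3 - d3

The budget equals the shortest possible length, so every move has to be on a shortest route through the required cells.
Route from c1: right to d1, down to d2, left to c2, down to c3, right to d3 — 5 moves in all.
Check: all required cells visited; 5 ≤ 5 moves.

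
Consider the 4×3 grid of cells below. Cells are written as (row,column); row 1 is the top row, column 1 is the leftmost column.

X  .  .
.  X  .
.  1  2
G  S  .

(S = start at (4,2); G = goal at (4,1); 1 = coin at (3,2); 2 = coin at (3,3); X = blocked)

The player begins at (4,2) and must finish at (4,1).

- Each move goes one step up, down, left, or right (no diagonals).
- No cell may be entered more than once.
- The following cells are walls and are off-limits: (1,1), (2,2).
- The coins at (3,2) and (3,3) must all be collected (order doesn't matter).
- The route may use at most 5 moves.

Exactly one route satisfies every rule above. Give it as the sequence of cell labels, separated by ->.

(4,2) -> (4,3) -> (3,3) -> (3,2) -> (3,1) -> (4,1)

The budget equals the shortest possible length, so every move has to be on a shortest route through the required cells.
Route from (4,2): right to (4,3), up to (3,3), 2× left (reaching (3,1)), down to (4,1) — 5 moves in all.
Check: all required cells visited; 5 ≤ 5 moves.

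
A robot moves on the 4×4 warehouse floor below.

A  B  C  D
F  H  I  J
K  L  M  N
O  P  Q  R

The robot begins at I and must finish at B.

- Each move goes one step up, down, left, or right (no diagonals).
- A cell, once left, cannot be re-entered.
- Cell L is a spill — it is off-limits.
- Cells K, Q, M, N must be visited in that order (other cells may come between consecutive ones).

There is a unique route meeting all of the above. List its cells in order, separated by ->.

The waypoints must appear in the order K, Q, M, N, with no cell reused.
Route from I: left 2 to F, down 2 to O, right 2 to Q, up 1 to M, right 1 to N, up 2 to D, left 2 to B — 12 moves in all.
Check: order respected (K at step 3, Q at step 6, M at step 7, N at step 8).

I -> H -> F -> K -> O -> P -> Q -> M -> N -> J -> D -> C -> B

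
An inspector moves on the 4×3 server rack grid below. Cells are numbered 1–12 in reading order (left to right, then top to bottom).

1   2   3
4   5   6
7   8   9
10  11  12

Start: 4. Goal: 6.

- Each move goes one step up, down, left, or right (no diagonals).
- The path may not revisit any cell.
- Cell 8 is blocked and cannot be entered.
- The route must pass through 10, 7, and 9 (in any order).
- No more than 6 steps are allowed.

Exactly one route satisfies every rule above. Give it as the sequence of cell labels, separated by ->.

4 -> 7 -> 10 -> 11 -> 12 -> 9 -> 6

Any route must reach 10, 7, and 9 and still end at 6 within 6 moves, so the order of the required stops is forced.
Route from 4: 2× down (reaching 10), 2× right (reaching 12), 2× up (reaching 6) — 6 moves in all.
Check: all required cells visited; 6 ≤ 6 moves.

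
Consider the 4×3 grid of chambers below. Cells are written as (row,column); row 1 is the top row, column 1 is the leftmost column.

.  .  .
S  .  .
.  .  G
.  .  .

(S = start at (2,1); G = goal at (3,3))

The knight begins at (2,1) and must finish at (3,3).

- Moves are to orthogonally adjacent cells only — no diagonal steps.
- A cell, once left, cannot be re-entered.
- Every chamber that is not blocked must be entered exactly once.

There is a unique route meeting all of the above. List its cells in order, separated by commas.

(2,1), (1,1), (1,2), (1,3), (2,3), (2,2), (3,2), (3,1), (4,1), (4,2), (4,3), (3,3)

Need to visit all 12 open cells exactly once, starting at (2,1) and ending at (3,3).
Cell (1,3) has only two open neighbours ((2,3) and (1,2)), so the path must pass straight through it: one of those is the cell it's entered from and the other is where it exits.
Route from (2,1): up 1 to (1,1), right 2 to (1,3), down 1 to (2,3), left 1 to (2,2), down 1 to (3,2), left 1 to (3,1), down 1 to (4,1), right 2 to (4,3), up 1 to (3,3) — 11 moves in all.
Check: all 12 open cells covered.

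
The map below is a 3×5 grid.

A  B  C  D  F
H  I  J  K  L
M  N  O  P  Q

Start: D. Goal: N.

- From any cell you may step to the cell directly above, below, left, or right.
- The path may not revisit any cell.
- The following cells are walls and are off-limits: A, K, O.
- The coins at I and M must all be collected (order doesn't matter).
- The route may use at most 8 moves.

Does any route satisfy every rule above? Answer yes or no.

yes

One route that works: D → C → J → I → H → M → N.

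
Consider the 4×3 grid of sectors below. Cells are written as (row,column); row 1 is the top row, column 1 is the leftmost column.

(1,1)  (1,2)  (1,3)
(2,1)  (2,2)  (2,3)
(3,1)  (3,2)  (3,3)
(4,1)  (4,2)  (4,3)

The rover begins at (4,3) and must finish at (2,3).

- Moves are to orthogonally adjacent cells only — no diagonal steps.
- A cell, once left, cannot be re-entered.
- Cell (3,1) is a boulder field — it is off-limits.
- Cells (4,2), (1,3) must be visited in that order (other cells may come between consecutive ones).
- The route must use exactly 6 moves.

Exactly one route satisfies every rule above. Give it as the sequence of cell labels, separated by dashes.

The waypoints must appear in the order (4,2), (1,3), with no cell reused.
Route from (4,3): left 1 to (4,2), up 3 to (1,2), right 1 to (1,3), down 1 to (2,3) — 6 moves in all.
Check: order respected ((4,2) at step 1, (1,3) at step 5); 6 moves as required.

(4,3) - (4,2) - (3,2) - (2,2) - (1,2) - (1,3) - (2,3)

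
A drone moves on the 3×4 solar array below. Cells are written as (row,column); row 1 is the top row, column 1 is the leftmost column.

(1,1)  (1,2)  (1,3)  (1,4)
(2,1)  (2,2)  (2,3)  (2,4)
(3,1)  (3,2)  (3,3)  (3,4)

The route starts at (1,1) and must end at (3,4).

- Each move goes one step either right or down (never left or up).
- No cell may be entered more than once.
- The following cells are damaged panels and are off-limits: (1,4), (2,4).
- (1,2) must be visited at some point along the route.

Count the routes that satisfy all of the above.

A right/down-only route from (1,1) to (3,4) makes exactly 2 down-moves and 3 right-moves in some order.
With no other constraints that would be C(5,2) = 10 routes.
Split at (1,2) and multiply the segment counts (each segment already excludes blocked cells): (1,1)→(1,2): 1; (1,2)→(3,4): 3; product = 3.
That gives 3 routes.

3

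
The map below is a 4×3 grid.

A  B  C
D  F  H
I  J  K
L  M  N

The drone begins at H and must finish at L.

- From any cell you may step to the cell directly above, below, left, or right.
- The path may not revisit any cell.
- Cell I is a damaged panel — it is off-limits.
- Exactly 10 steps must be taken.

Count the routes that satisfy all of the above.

1

Need simple routes of exactly 10 moves from H to L (Manhattan distance 4, so 3 moves are spent on a detour and 3 undoing it).
Enumerating: H C B A D F J K N M L.
That gives 1 route.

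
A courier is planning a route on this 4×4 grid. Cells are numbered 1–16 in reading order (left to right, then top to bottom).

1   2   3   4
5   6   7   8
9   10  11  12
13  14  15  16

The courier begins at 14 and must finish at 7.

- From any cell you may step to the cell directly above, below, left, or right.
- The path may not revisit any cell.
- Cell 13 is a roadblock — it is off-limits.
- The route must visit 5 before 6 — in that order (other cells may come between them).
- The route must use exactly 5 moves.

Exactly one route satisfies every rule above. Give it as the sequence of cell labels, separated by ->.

14 -> 10 -> 9 -> 5 -> 6 -> 7

The waypoints must appear in the order 5, 6, with no cell reused.
Route from 14: up to 10, left to 9, up to 5, 2× right (reaching 7) — 5 moves in all.
Check: order respected (5 at step 3, 6 at step 4); 5 moves as required.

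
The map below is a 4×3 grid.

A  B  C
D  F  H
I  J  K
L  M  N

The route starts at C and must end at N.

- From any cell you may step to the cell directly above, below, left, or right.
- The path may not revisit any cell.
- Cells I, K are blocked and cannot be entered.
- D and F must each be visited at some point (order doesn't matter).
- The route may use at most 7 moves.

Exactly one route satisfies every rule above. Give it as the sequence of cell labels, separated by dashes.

The budget equals the shortest possible length, so every move has to be on a shortest route through the required cells.
Route from C: 2× left (reaching A), down to D, right to F, 2× down (reaching M), right to N — 7 moves in all.
Check: all required cells visited; 7 ≤ 7 moves.

C - B - A - D - F - J - M - N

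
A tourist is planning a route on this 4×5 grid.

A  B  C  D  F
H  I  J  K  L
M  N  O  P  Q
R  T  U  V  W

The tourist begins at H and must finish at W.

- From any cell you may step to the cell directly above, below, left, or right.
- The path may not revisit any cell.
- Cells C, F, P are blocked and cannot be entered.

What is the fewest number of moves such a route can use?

6

The Manhattan distance from H to W is |2−4| + |1−5| = 6, so at least 6 moves are needed.
A route of 6 moves achieves this: H → M → R → T → U → V → W.
Since 6 matches the lower bound, it is optimal.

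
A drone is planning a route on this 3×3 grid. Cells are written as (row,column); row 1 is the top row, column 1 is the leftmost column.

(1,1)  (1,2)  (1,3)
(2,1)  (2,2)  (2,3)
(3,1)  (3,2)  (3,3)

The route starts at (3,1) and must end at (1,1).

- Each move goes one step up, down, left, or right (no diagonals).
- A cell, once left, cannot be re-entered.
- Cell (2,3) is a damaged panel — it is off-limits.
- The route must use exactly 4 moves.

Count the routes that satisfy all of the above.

Need simple routes of exactly 4 moves from (3,1) to (1,1) (Manhattan distance 2, so 1 moves are spent on a detour and 1 undoing it).
Enumerating: (3,1) (2,1) (2,2) (1,2) (1,1) | (3,1) (3,2) (2,2) (1,2) (1,1) | (3,1) (3,2) (2,2) (2,1) (1,1).
That gives 3 routes.

3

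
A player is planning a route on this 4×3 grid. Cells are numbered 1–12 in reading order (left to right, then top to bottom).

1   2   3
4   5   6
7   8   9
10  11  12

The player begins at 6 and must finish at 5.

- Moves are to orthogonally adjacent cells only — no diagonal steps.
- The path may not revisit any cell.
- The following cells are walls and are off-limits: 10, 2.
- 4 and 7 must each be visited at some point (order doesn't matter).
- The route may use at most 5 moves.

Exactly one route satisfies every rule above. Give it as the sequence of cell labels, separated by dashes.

Any route must reach 4 and 7 and still end at 5 within 5 moves, so the order of the required stops is forced.
Route from 6: down 1 to 9, left 2 to 7, up 1 to 4, right 1 to 5 — 5 moves in all.
Check: all required cells visited; 5 ≤ 5 moves.

6 - 9 - 8 - 7 - 4 - 5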